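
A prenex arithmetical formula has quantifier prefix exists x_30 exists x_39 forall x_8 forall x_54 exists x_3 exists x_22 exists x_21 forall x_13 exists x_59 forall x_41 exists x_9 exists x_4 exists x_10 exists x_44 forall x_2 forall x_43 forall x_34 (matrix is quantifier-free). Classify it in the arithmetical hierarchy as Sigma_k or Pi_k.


Leading quantifier is exists, so the class is Sigma.
Number of quantifier blocks = alternations + 1 = 7 + 1 = 8.
Classification: Sigma_8

Sigma_8


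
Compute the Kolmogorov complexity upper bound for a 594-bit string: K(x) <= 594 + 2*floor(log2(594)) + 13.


floor(log2(594)) = 9
2 * 9 = 18
K(x) <= 594 + 18 + 13 = 625

625


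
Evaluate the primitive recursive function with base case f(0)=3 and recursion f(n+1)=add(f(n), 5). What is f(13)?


f(0) = 3
f(1) = add(f(0), 5) = add(3, 5) = 8
f(2) = add(f(1), 5) = add(8, 5) = 13
f(3) = add(f(2), 5) = add(13, 5) = 18
f(4) = add(f(3), 5) = add(18, 5) = 23
f(5) = add(f(4), 5) = add(23, 5) = 28
f(6) = add(f(5), 5) = add(28, 5) = 33
f(7) = add(f(6), 5) = add(33, 5) = 38
f(8) = add(f(7), 5) = add(38, 5) = 43
f(9) = add(f(8), 5) = add(43, 5) = 48
f(10) = add(f(9), 5) = add(48, 5) = 53
f(11) = add(f(10), 5) = add(53, 5) = 58
f(12) = add(f(11), 5) = add(58, 5) = 63
f(13) = add(f(12), 5) = add(63, 5) = 68


68


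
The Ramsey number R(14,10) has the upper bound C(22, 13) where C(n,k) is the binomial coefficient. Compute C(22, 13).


R(14,10) <= C(14+10-2, 14-1) = C(22, 13)
C(22, 13) = 22! / (13! * 9!)
= 497420

497420


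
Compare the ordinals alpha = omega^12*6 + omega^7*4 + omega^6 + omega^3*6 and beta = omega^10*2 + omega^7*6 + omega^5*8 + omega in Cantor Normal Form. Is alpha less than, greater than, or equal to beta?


Compare term by term from highest exponent:
alpha = omega^12*6 + omega^7*4 + omega^6 + omega^3*6
beta = omega^10*2 + omega^7*6 + omega^5*8 + omega
Term 1: alpha has omega^12*6, beta has omega^10*2
Term 2: alpha has omega^7*4, beta has omega^7*6
Term 3: alpha has omega^6*1, beta has omega^5*8
Term 4: alpha has omega^3*6, beta has omega^1*1
Result: alpha > beta

alpha > beta


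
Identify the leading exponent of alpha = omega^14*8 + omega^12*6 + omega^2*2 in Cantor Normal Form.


CNF: omega^14*8 + omega^12*6 + omega^2*2
The leading term is omega^14*8, which has exponent 14.

14


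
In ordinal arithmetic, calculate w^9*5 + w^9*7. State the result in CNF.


Ordinal addition w^9*5 + w^9*7:
Both terms have the same exponent 9.
w^e*c + w^e*d = w^e*(c+d).
Result = w^9*(5+7) = w^9*12

w^9*12


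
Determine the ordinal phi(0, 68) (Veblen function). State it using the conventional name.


phi(0, 68):
phi(0, beta) = omega^beta by definition.
phi(0, 68) = omega^68

omega^68


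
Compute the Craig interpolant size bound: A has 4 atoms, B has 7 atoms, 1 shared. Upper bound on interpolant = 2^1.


Shared atoms = 1
Craig interpolant size bound = 2^1
= 2

2


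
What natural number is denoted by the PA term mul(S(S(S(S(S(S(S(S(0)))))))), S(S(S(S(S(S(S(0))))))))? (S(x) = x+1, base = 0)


mul(S^8(0), S^7(0)):
S^8(0) = 8
S^7(0) = 7
8 * 7 = 56

56


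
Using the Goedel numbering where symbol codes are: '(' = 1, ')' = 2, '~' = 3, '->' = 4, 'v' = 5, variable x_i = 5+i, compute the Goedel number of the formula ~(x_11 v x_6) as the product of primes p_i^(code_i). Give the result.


Formula: ~(x_11 v x_6)
Symbol codes: [3, 1, 16, 5, 11, 2]
Primes: [2, 3, 5, 7, 11, 13]
p_1^3 = 2^3 = 8
p_2^1 = 3^1 = 3
p_3^16 = 5^16 = 152587890625
p_4^5 = 7^5 = 16807
p_5^11 = 11^11 = 285311670611
p_6^2 = 13^2 = 169
Product = 2967752998919985399169921875000

2967752998919985399169921875000


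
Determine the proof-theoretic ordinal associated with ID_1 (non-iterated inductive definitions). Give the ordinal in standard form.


The proof-theoretic ordinal of ID_1 (non-iterated inductive definitions) is a standard result in ordinal analysis.
This ordinal is the supremum of order types of primitive recursive well-orderings
that the theory can prove to be well-ordered.
For ID_1 (non-iterated inductive definitions), the proof-theoretic ordinal is psi_0(epsilon_{Omega+1}).

psi_0(epsilon_{Omega+1})


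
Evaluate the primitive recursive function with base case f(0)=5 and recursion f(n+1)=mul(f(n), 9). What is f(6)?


f(0) = 5
f(1) = mul(f(0), 9) = mul(5, 9) = 45
f(2) = mul(f(1), 9) = mul(45, 9) = 405
f(3) = mul(f(2), 9) = mul(405, 9) = 3645
f(4) = mul(f(3), 9) = mul(3645, 9) = 32805
f(5) = mul(f(4), 9) = mul(32805, 9) = 295245
f(6) = mul(f(5), 9) = mul(295245, 9) = 2657205


2657205


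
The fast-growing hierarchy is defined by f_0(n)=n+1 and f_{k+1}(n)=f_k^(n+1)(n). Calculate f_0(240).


f_0(240) = 240 + 1 = 241

241


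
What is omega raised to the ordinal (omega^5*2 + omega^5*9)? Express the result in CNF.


omega^(omega^5*2 + omega^5*9):
Both terms of the exponent have the same exponent 5, so they merge: omega^5*2 + omega^5*9 = omega^5*(2+9) = omega^5*11.
omega raised to a CNF ordinal is a single CNF term: Result = omega^(omega^5*11)

omega^(omega^5*11)


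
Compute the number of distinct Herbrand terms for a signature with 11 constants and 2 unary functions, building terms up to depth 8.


Herbrand terms by depth:
Depth 0: 11 constants
Depth 1: 22 new terms (running total: 33)
Depth 2: 44 new terms (running total: 77)
Depth 3: 88 new terms (running total: 165)
Depth 4: 176 new terms (running total: 341)
Depth 5: 352 new terms (running total: 693)
Depth 6: 704 new terms (running total: 1397)
Depth 7: 1408 new terms (running total: 2805)
Depth 8: 2816 new terms (running total: 5621)
Total distinct ground terms = 5621

5621


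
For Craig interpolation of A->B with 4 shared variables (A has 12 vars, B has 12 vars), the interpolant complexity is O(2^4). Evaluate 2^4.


Shared atoms = 4
Craig interpolant size bound = 2^4
= 16

16


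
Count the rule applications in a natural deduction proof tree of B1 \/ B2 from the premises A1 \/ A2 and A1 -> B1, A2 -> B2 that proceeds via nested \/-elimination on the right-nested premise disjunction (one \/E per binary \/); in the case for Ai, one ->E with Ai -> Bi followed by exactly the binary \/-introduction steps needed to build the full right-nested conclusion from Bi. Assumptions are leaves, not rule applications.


Constructive dilemma with 2 branches, all disjunctions right-nested:
- \/E: the premise has 1 binary \/, each eliminated once: 1 nodes.
- ->E: one per case (Ai with Ai -> Bi gives Bi): 2 nodes.
- \/I: in case i < n, Bi needs 1 step to form Bi \/ (B(i+1) \/ ...) and then i-1 steps to prepend B(i-1), ..., B1, i.e. i steps; in case i = n, B2 needs 1 prepend steps.
  \/I total = (1 + 2 + ... + 1) + 1 = 1 + 1 = 2 nodes.
Total = 1 + 2 + 2 = 5

5


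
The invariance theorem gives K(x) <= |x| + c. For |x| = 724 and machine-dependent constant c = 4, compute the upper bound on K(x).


K(x) <= |x| + c = 724 + 4 = 728

728


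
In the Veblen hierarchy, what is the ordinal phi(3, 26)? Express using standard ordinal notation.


phi(3, 26):
phi(3, beta) = eta_beta (the beta-th eta number, fixed point of zeta).
phi(3, 26) = eta_26

eta_26


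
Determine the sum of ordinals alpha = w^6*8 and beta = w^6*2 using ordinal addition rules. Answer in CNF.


Ordinal addition w^6*8 + w^6*2:
Both terms have the same exponent 6.
w^e*c + w^e*d = w^e*(c+d).
Result = w^6*(8+2) = w^6*10

w^6*10


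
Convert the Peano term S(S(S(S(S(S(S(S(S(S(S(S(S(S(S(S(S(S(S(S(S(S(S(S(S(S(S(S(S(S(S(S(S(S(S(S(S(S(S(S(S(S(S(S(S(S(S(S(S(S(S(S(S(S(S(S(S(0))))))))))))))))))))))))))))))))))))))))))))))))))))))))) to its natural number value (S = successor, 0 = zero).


Counting successors applied to 0:
57 applications of S to 0 = 57

57


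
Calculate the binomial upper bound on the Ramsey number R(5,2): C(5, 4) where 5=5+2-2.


R(5,2) <= C(5+2-2, 5-1) = C(5, 4)
C(5, 4) = 5! / (4! * 1!)
= 5

5


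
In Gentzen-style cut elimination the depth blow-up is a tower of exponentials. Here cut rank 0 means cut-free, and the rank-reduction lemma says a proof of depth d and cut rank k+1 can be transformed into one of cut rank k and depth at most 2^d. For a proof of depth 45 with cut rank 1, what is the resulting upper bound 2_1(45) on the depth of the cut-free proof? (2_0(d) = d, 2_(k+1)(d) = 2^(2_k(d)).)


Each rank reduction sends depth d to at most 2^d; cut rank r needs r reductions.
2_0(45) = 45
2_1(45) = 2^45 = 35184372088832
Cut-free depth bound = 35184372088832

35184372088832


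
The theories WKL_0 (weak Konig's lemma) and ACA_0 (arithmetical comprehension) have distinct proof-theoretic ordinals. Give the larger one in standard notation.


Proof-theoretic ordinal of WKL_0 (weak Konig's lemma): omega^omega
Proof-theoretic ordinal of ACA_0 (arithmetical comprehension): epsilon_0
Comparing: omega^omega < epsilon_0.
The larger ordinal is epsilon_0 (from ACA_0 (arithmetical comprehension)).

epsilon_0


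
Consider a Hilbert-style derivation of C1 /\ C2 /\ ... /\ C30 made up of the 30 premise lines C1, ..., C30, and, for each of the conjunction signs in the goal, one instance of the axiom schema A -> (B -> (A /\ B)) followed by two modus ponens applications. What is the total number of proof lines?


Conjoining 30 premises:
- 30 premise lines
- the goal has 29 conjunction signs; each costs 1 axiom instance + 2 MP = 3 lines: 3 * 29 = 87
Total = 30 + 87 = 117 lines.

117


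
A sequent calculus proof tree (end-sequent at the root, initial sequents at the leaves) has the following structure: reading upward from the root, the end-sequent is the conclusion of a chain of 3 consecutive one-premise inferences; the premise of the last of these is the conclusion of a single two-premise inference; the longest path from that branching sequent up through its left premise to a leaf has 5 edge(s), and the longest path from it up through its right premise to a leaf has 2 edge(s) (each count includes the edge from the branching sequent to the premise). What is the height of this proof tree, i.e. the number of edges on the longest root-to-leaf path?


Longest path through the left premise: 5 edges (measured from the branching sequent)
Longest path through the right premise: 2 edges
Height of the subtree rooted at the branching sequent: max(5, 2) = 5
The branching sequent sits 3 edges above the root (the chain of one-premise inferences), so height = 5 + 3 = 8

8


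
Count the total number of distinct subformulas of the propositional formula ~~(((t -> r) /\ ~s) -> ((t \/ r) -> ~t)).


Formula: ~~(((t -> r) /\ ~s) -> ((t \/ r) -> ~t))
Subformulas found:
  1. s
  2. r
  3. t
  4. ~t
  5. ~s
  6. (t \/ r)
  7. (t -> r)
  8. ((t -> r) /\ ~s)
  9. ((t \/ r) -> ~t)
  10. (((t -> r) /\ ~s) -> ((t \/ r) -> ~t))
  11. ~(((t -> r) /\ ~s) -> ((t \/ r) -> ~t))
  12. ~~(((t -> r) /\ ~s) -> ((t \/ r) -> ~t))
Total distinct subformulas = 12

12


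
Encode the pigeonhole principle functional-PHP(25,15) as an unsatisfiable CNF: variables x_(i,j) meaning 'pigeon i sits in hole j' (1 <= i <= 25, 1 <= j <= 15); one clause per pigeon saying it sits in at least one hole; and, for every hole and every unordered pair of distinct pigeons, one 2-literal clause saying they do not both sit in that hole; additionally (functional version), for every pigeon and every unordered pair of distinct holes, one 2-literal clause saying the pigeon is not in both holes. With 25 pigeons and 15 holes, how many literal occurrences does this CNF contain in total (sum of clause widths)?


functional-PHP(25,15): 25 pigeons, 15 holes, 25*15 = 375 variables.
- pigeon clauses: one per pigeon -> 25 clauses of width 15 -> 375 literals
- hole clauses: 15 holes * C(25,2) = 15 * 300 -> 4500 clauses of width 2 -> 9000 literals
- functional clauses: 25 pigeons * C(15,2) = 25 * 105 -> 2625 clauses of width 2 -> 5250 literals
Total literal occurrences = 375 + 9000 + 5250 = 14625

14625


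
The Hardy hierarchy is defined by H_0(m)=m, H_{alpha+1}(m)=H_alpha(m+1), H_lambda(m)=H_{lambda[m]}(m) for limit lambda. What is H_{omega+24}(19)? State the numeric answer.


H_{omega+24}(19):
Unwind the 24 successor steps: H_{omega+24}(19) = H_omega(19+24) = H_omega(43).
H_omega(m) = H_m(m) = m + m = 2m.
Result = 2 * 43 = 86

86


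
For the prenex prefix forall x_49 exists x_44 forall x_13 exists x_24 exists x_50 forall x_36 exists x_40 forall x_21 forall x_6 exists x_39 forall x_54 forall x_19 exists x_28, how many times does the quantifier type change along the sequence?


Walk the prefix and count type changes:
  position 1: forall -> exists <-- alternation
  position 2: exists -> forall <-- alternation
  position 3: forall -> exists <-- alternation
  position 4: exists -> exists
  position 5: exists -> forall <-- alternation
  position 6: forall -> exists <-- alternation
  position 7: exists -> forall <-- alternation
  position 8: forall -> forall
  position 9: forall -> exists <-- alternation
  position 10: exists -> forall <-- alternation
  position 11: forall -> forall
  position 12: forall -> exists <-- alternation
Total alternations = 9

9


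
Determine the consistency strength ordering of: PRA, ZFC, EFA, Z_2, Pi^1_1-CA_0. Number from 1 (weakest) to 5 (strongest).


Ordering by consistency strength:
1. EFA
2. PRA
3. Pi^1_1-CA_0
4. Z_2
5. ZFC


PRA=2, ZFC=5, EFA=1, Z_2=4, Pi^1_1-CA_0=3


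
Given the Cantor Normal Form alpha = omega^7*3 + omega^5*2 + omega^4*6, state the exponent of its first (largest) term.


CNF: omega^7*3 + omega^5*2 + omega^4*6
The leading term is omega^7*3, which has exponent 7.

7


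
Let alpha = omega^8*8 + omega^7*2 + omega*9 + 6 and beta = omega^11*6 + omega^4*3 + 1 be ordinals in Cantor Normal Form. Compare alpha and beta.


Compare term by term from highest exponent:
alpha = omega^8*8 + omega^7*2 + omega*9 + 6
beta = omega^11*6 + omega^4*3 + 1
Term 1: alpha has omega^8*8, beta has omega^11*6
Term 2: alpha has omega^7*2, beta has omega^4*3
Term 3: alpha has omega^1*9, beta has omega^0*1
Term 4: alpha has omega^0*6, beta has omega^0*0
Result: alpha < beta

alpha < beta


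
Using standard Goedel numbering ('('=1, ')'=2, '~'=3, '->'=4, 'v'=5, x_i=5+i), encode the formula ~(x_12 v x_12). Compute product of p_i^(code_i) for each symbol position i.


Formula: ~(x_12 v x_12)
Symbol codes: [3, 1, 17, 5, 17, 2]
Primes: [2, 3, 5, 7, 11, 13]
p_1^3 = 2^3 = 8
p_2^1 = 3^1 = 3
p_3^17 = 5^17 = 762939453125
p_4^5 = 7^5 = 16807
p_5^17 = 11^17 = 505447028499293771
p_6^2 = 13^2 = 169
Product = 26287777352598441268694329833984375000

26287777352598441268694329833984375000


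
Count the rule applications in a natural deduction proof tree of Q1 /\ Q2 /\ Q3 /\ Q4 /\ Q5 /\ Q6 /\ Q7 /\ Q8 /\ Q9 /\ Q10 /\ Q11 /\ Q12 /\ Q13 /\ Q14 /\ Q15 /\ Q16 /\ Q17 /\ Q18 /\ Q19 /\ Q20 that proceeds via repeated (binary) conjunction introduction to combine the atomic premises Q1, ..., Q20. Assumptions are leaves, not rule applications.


The target conjunction has 20 conjuncts, i.e. 19 binary /\ connectives.
Each conjunction-intro joins two pieces, so 20 atoms require 20-1 = 19 applications.
Total inference nodes = 19

19


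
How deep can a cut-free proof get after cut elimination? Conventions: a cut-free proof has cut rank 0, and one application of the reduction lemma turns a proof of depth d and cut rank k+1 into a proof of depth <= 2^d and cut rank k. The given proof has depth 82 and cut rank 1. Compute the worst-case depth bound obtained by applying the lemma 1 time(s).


Each rank reduction sends depth d to at most 2^d; cut rank r needs r reductions.
2_0(82) = 82
2_1(82) = 2^82 = 4835703278458516698824704
Cut-free depth bound = 4835703278458516698824704

4835703278458516698824704


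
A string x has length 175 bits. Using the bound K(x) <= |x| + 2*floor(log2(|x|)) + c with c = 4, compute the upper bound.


floor(log2(175)) = 7
2 * 7 = 14
K(x) <= 175 + 14 + 4 = 193

193


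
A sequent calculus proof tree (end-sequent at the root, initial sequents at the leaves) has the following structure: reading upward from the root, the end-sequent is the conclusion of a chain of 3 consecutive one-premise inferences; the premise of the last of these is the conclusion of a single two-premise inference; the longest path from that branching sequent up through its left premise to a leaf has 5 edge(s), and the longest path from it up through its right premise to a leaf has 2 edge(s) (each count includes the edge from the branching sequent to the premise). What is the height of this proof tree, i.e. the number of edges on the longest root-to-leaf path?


Longest path through the left premise: 5 edges (measured from the branching sequent)
Longest path through the right premise: 2 edges
Height of the subtree rooted at the branching sequent: max(5, 2) = 5
The branching sequent sits 3 edges above the root (the chain of one-premise inferences), so height = 5 + 3 = 8

8


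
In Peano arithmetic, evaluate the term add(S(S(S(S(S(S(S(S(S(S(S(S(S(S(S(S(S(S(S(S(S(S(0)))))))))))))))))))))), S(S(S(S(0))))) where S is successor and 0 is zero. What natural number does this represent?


add(S^22(0), S^4(0)):
S^22(0) = 22
S^4(0) = 4
22 + 4 = 26

26


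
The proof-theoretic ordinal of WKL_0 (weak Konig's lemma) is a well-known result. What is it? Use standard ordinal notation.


The proof-theoretic ordinal of WKL_0 (weak Konig's lemma) is a standard result in ordinal analysis.
This ordinal is the supremum of order types of primitive recursive well-orderings
that the theory can prove to be well-ordered.
For WKL_0 (weak Konig's lemma), the proof-theoretic ordinal is omega^omega.

omega^omega


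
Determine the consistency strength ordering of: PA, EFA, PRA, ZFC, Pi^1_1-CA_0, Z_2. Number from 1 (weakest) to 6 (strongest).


Ordering by consistency strength:
1. EFA
2. PRA
3. PA
4. Pi^1_1-CA_0
5. Z_2
6. ZFC


PA=3, EFA=1, PRA=2, ZFC=6, Pi^1_1-CA_0=4, Z_2=5


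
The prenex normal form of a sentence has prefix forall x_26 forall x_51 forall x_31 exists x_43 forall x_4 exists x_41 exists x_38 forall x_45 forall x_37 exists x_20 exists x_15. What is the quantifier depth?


Quantifier prefix has 11 quantifier symbols.
Quantifier depth = 11

11


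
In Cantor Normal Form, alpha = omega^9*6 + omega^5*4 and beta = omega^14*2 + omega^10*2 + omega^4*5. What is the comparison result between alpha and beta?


Compare term by term from highest exponent:
alpha = omega^9*6 + omega^5*4
beta = omega^14*2 + omega^10*2 + omega^4*5
Term 1: alpha has omega^9*6, beta has omega^14*2
Term 2: alpha has omega^5*4, beta has omega^10*2
Term 3: alpha has omega^0*0, beta has omega^4*5
Result: alpha < beta

alpha < beta


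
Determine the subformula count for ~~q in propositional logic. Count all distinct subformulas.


Formula: ~~q
Subformulas found:
  1. q
  2. ~q
  3. ~~q
Total distinct subformulas = 3

3


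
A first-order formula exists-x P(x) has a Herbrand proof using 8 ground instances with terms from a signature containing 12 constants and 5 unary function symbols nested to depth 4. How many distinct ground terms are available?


Herbrand terms by depth:
Depth 0: 12 constants
Depth 1: 60 new terms (running total: 72)
Depth 2: 300 new terms (running total: 372)
Depth 3: 1500 new terms (running total: 1872)
Depth 4: 7500 new terms (running total: 9372)
Total distinct ground terms = 9372

9372


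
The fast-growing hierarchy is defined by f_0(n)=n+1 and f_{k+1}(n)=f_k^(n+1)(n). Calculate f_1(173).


f_1(173) = f_0^174(173)
f_0 adds 1 each time, applied 174 times.
f_1(173) = 173 + 174 = 347

347


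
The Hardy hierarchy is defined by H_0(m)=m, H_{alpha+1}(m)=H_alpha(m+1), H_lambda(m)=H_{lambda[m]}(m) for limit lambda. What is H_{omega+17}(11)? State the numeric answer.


H_{omega+17}(11):
Unwind the 17 successor steps: H_{omega+17}(11) = H_omega(11+17) = H_omega(28).
H_omega(m) = H_m(m) = m + m = 2m.
Result = 2 * 28 = 56

56


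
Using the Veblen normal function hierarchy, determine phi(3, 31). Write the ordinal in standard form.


phi(3, 31):
phi(3, beta) = eta_beta (the beta-th eta number, fixed point of zeta).
phi(3, 31) = eta_31

eta_31


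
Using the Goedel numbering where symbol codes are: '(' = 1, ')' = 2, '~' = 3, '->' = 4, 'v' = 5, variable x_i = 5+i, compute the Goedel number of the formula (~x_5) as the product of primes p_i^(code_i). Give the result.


Formula: (~x_5)
Symbol codes: [1, 3, 10, 2]
Primes: [2, 3, 5, 7]
p_1^1 = 2^1 = 2
p_2^3 = 3^3 = 27
p_3^10 = 5^10 = 9765625
p_4^2 = 7^2 = 49
Product = 25839843750

25839843750


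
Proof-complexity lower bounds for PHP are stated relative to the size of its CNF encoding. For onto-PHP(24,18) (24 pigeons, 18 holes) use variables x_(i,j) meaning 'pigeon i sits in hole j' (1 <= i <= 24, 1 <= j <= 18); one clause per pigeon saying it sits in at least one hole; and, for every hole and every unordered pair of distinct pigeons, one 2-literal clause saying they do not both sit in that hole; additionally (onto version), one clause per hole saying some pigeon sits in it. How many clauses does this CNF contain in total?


onto-PHP(24,18): 24 pigeons, 18 holes, 24*18 = 432 variables.
- pigeon clauses: one per pigeon -> 24 clauses
- hole clauses: 18 holes * C(24,2) = 18 * 276 -> 4968 clauses
- onto clauses: one per hole -> 18 clauses
Total clauses = 24 + 4968 + 18 = 5010

5010


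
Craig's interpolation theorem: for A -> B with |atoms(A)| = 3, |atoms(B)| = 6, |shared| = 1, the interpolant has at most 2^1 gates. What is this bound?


Shared atoms = 1
Craig interpolant size bound = 2^1
= 2

2


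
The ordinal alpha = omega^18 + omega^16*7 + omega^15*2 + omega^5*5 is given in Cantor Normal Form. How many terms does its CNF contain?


CNF: omega^18 + omega^16*7 + omega^15*2 + omega^5*5
Count the summands separated by '+':
  term 1: omega^18
  term 2: omega^16*7
  term 3: omega^15*2
  term 4: omega^5*5
Total terms = 4

4


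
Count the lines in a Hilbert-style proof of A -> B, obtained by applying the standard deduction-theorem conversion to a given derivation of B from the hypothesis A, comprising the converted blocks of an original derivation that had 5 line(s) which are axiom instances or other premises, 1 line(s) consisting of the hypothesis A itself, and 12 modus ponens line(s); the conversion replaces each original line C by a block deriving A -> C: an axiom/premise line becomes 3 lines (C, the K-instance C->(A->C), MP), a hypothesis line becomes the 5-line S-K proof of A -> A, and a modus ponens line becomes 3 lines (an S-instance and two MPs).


Deduction-theorem conversion, block by block:
- 5 axiom/premise lines -> 3 lines each = 15
- 1 hypothesis lines -> 5 lines each (identity proof A->A) = 5
- 12 MP lines -> 3 lines each (S-instance, MP, MP) = 36
Total = 15 + 5 + 36 = 56 lines.

56


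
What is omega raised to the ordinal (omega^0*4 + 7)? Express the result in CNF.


omega^(omega^0*4 + 7):
omega^0 = 1, so the exponent is 4 + 7 = 11 (finite ordinal addition).
Result = omega^11, already a single CNF term.

omega^11


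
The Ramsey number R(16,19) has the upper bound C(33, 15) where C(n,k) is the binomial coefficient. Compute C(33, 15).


R(16,19) <= C(16+19-2, 16-1) = C(33, 15)
C(33, 15) = 33! / (15! * 18!)
= 1037158320

1037158320


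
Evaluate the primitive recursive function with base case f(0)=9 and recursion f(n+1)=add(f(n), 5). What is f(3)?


f(0) = 9
f(1) = add(f(0), 5) = add(9, 5) = 14
f(2) = add(f(1), 5) = add(14, 5) = 19
f(3) = add(f(2), 5) = add(19, 5) = 24


24


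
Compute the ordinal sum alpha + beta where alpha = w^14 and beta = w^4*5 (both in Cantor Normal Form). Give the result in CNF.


Ordinal addition w^14 + w^4*5:
Leading exponent of alpha (14) > leading exponent of beta (4).
Since alpha's term has higher exponent than beta's leading term,
the sum is simply alpha followed by beta.
Result = w^14 + w^4*5

w^14 + w^4*5


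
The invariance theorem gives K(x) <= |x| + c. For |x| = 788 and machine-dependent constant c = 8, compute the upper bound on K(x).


K(x) <= |x| + c = 788 + 8 = 796

796


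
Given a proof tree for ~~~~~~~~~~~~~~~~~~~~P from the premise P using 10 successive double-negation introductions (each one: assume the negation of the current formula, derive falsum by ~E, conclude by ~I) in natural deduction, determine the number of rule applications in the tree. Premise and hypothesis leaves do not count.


Each double-negation introduction (from C infer ~~C) uses 2 inference nodes: one ~E (C and ~C give falsum) and one ~I (discharge ~C).
10 double negations = 10 * 2 = 20 inference nodes.

20


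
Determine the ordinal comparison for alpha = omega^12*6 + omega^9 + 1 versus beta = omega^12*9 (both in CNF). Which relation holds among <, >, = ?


Compare term by term from highest exponent:
alpha = omega^12*6 + omega^9 + 1
beta = omega^12*9
Term 1: alpha has omega^12*6, beta has omega^12*9
Term 2: alpha has omega^9*1, beta has omega^0*0
Term 3: alpha has omega^0*1, beta has omega^0*0
Result: alpha < beta

alpha < beta


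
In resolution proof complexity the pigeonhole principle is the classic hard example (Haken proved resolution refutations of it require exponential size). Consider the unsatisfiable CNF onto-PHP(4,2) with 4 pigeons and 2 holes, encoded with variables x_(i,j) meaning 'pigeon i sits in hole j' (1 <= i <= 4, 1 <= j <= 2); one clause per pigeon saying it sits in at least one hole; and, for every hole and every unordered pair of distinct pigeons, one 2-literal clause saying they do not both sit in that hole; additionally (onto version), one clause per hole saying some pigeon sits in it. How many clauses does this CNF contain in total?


onto-PHP(4,2): 4 pigeons, 2 holes, 4*2 = 8 variables.
- pigeon clauses: one per pigeon -> 4 clauses
- hole clauses: 2 holes * C(4,2) = 2 * 6 -> 12 clauses
- onto clauses: one per hole -> 2 clauses
Total clauses = 4 + 12 + 2 = 18

18


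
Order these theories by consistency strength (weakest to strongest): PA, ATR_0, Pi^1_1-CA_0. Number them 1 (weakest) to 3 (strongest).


Ordering by consistency strength:
1. PA
2. ATR_0
3. Pi^1_1-CA_0


PA=1, ATR_0=2, Pi^1_1-CA_0=3


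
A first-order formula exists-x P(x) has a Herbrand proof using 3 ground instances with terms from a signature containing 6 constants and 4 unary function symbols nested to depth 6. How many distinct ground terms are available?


Herbrand terms by depth:
Depth 0: 6 constants
Depth 1: 24 new terms (running total: 30)
Depth 2: 96 new terms (running total: 126)
Depth 3: 384 new terms (running total: 510)
Depth 4: 1536 new terms (running total: 2046)
Depth 5: 6144 new terms (running total: 8190)
Depth 6: 24576 new terms (running total: 32766)
Total distinct ground terms = 32766

32766


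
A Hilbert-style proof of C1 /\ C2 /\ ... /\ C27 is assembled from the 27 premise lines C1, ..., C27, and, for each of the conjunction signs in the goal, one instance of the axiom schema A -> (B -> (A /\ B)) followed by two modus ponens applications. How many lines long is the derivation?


Conjoining 27 premises:
- 27 premise lines
- the goal has 26 conjunction signs; each costs 1 axiom instance + 2 MP = 3 lines: 3 * 26 = 78
Total = 27 + 78 = 105 lines.

105


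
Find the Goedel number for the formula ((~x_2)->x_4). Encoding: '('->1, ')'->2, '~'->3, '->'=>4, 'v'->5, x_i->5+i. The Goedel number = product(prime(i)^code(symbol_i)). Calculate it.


Formula: ((~x_2)->x_4)
Symbol codes: [1, 1, 3, 7, 2, 4, 9, 2]
Primes: [2, 3, 5, 7, 11, 13, 17, 19]
p_1^1 = 2^1 = 2
p_2^1 = 3^1 = 3
p_3^3 = 5^3 = 125
p_4^7 = 7^7 = 823543
p_5^2 = 11^2 = 121
p_6^4 = 13^4 = 28561
p_7^9 = 17^9 = 118587876497
p_8^2 = 19^2 = 361
Product = 91380560455810428624605033250

91380560455810428624605033250


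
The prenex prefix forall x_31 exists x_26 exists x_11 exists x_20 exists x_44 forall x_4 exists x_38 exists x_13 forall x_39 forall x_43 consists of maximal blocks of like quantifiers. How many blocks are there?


Alternations = 4.
Blocks = alternations + 1 = 5

5


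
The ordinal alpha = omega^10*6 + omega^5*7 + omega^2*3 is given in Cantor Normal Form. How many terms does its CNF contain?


CNF: omega^10*6 + omega^5*7 + omega^2*3
Count the summands separated by '+':
  term 1: omega^10*6
  term 2: omega^5*7
  term 3: omega^2*3
Total terms = 3

3


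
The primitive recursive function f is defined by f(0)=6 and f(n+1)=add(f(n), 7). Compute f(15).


f(0) = 6
f(1) = add(f(0), 7) = add(6, 7) = 13
f(2) = add(f(1), 7) = add(13, 7) = 20
f(3) = add(f(2), 7) = add(20, 7) = 27
f(4) = add(f(3), 7) = add(27, 7) = 34
f(5) = add(f(4), 7) = add(34, 7) = 41
f(6) = add(f(5), 7) = add(41, 7) = 48
f(7) = add(f(6), 7) = add(48, 7) = 55
f(8) = add(f(7), 7) = add(55, 7) = 62
f(9) = add(f(8), 7) = add(62, 7) = 69
f(10) = add(f(9), 7) = add(69, 7) = 76
f(11) = add(f(10), 7) = add(76, 7) = 83
f(12) = add(f(11), 7) = add(83, 7) = 90
f(13) = add(f(12), 7) = add(90, 7) = 97
f(14) = add(f(13), 7) = add(97, 7) = 104
f(15) = add(f(14), 7) = add(104, 7) = 111


111


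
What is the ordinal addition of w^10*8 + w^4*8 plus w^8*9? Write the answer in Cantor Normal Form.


Ordinal addition (w^10*8 + w^4*8) + w^8*9:
alpha's leading term has exponent 10 > beta's exponent 8, so it survives.
alpha's tail term has exponent 4 < beta's exponent 8, so it is absorbed by beta.
In ordinal addition, any term followed by a strictly larger-exponent term is absorbed.
Result = w^10*8 + w^8*9

w^10*8 + w^8*9


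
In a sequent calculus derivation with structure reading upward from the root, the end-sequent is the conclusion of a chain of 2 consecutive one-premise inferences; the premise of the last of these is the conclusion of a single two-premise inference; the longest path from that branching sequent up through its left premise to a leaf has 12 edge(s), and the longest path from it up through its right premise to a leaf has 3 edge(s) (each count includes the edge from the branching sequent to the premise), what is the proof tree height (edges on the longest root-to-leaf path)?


Longest path through the left premise: 12 edges (measured from the branching sequent)
Longest path through the right premise: 3 edges
Height of the subtree rooted at the branching sequent: max(12, 3) = 12
The branching sequent sits 2 edges above the root (the chain of one-premise inferences), so height = 12 + 2 = 14

14


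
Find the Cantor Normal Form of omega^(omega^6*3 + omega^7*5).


omega^(omega^6*3 + omega^7*5):
In ordinal addition a term is absorbed by a following term of strictly larger exponent: 6 < 7, so omega^6*3 + omega^7*5 = omega^7*5.
omega raised to a CNF ordinal is a single CNF term: Result = omega^(omega^7*5)

omega^(omega^7*5)


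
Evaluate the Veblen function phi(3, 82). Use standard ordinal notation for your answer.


phi(3, 82):
phi(3, beta) = eta_beta (the beta-th eta number, fixed point of zeta).
phi(3, 82) = eta_82

eta_82


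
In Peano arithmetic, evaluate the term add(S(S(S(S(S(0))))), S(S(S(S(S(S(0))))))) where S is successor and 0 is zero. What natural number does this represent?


add(S^5(0), S^6(0)):
S^5(0) = 5
S^6(0) = 6
5 + 6 = 11

11


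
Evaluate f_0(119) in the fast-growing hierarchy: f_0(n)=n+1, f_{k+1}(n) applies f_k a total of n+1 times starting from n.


f_0(119) = 119 + 1 = 120

120


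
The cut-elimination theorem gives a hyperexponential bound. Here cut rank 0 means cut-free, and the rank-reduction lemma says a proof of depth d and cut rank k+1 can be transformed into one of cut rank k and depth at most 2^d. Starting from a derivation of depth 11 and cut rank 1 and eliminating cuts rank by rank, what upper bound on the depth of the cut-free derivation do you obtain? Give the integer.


Each rank reduction sends depth d to at most 2^d; cut rank r needs r reductions.
2_0(11) = 11
2_1(11) = 2^11 = 2048
Cut-free depth bound = 2048

2048


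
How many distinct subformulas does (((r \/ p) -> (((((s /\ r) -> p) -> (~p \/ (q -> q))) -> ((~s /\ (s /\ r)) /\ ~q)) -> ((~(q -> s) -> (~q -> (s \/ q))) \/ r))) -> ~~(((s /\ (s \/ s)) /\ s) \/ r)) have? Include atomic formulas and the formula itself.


Formula: (((r \/ p) -> (((((s /\ r) -> p) -> (~p \/ (q -> q))) -> ((~s /\ (s /\ r)) /\ ~q)) -> ((~(q -> s) -> (~q -> (s \/ q))) \/ r))) -> ~~(((s /\ (s \/ s)) /\ s) \/ r))
Subformulas found:
  1. r
  2. q
  3. s
  4. p
  5. ~p
  6. ~s
  7. ~q
  8. (s \/ s)
  9. (r \/ p)
  10. (s /\ r)
  11. (s \/ q)
  12. (q -> q)
  13. (q -> s)
  14. ~(q -> s)
  15. (s /\ (s \/ s))
  16. ((s /\ r) -> p)
  17. (~q -> (s \/ q))
  18. (~p \/ (q -> q))
  19. (~s /\ (s /\ r))
  20. ((s /\ (s \/ s)) /\ s)
  21. ((~s /\ (s /\ r)) /\ ~q)
  22. (((s /\ (s \/ s)) /\ s) \/ r)
  23. ~(((s /\ (s \/ s)) /\ s) \/ r)
  24. (~(q -> s) -> (~q -> (s \/ q)))
  25. ~~(((s /\ (s \/ s)) /\ s) \/ r)
  26. (((s /\ r) -> p) -> (~p \/ (q -> q)))
  27. ((~(q -> s) -> (~q -> (s \/ q))) \/ r)
  28. ((((s /\ r) -> p) -> (~p \/ (q -> q))) -> ((~s /\ (s /\ r)) /\ ~q))
  29. (((((s /\ r) -> p) -> (~p \/ (q -> q))) -> ((~s /\ (s /\ r)) /\ ~q)) -> ((~(q -> s) -> (~q -> (s \/ q))) \/ r))
  30. ((r \/ p) -> (((((s /\ r) -> p) -> (~p \/ (q -> q))) -> ((~s /\ (s /\ r)) /\ ~q)) -> ((~(q -> s) -> (~q -> (s \/ q))) \/ r)))
  31. (((r \/ p) -> (((((s /\ r) -> p) -> (~p \/ (q -> q))) -> ((~s /\ (s /\ r)) /\ ~q)) -> ((~(q -> s) -> (~q -> (s \/ q))) \/ r))) -> ~~(((s /\ (s \/ s)) /\ s) \/ r))
Total distinct subformulas = 31

31


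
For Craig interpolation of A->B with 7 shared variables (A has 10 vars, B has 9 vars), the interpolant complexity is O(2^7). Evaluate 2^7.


Shared atoms = 7
Craig interpolant size bound = 2^7
= 128

128


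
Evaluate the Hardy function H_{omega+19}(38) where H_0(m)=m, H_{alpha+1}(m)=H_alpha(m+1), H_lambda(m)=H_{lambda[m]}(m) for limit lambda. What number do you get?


H_{omega+19}(38):
Unwind the 19 successor steps: H_{omega+19}(38) = H_omega(38+19) = H_omega(57).
H_omega(m) = H_m(m) = m + m = 2m.
Result = 2 * 57 = 114

114


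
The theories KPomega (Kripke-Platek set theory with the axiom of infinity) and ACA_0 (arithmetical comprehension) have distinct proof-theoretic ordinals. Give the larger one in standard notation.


Proof-theoretic ordinal of KPomega (Kripke-Platek set theory with the axiom of infinity): psi_0(epsilon_{Omega+1})
Proof-theoretic ordinal of ACA_0 (arithmetical comprehension): epsilon_0
Comparing: epsilon_0 < psi_0(epsilon_{Omega+1}).
The larger ordinal is psi_0(epsilon_{Omega+1}) (from KPomega (Kripke-Platek set theory with the axiom of infinity)).

psi_0(epsilon_{Omega+1})


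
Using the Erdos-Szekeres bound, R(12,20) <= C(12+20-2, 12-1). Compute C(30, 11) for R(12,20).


R(12,20) <= C(12+20-2, 12-1) = C(30, 11)
C(30, 11) = 30! / (11! * 19!)
= 54627300

54627300


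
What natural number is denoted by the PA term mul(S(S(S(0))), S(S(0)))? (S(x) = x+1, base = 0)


mul(S^3(0), S^2(0)):
S^3(0) = 3
S^2(0) = 2
3 * 2 = 6

6


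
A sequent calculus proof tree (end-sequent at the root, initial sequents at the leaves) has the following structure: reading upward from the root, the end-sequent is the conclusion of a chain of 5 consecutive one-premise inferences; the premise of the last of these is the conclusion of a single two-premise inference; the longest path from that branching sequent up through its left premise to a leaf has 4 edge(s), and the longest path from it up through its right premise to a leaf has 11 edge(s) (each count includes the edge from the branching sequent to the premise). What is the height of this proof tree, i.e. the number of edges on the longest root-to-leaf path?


Longest path through the left premise: 4 edges (measured from the branching sequent)
Longest path through the right premise: 11 edges
Height of the subtree rooted at the branching sequent: max(4, 11) = 11
The branching sequent sits 5 edges above the root (the chain of one-premise inferences), so height = 11 + 5 = 16

16


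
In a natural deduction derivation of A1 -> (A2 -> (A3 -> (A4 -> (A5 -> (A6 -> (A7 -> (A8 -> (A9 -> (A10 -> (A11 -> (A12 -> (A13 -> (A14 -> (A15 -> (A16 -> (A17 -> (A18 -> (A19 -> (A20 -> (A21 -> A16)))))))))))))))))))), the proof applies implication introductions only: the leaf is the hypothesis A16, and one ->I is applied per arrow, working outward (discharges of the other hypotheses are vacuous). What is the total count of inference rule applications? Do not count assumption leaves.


The formula has 21 arrows (->); its innermost consequent A16 is one of the antecedents,
so the proof starts from the hypothesis leaf A16 (not a rule application) and closes one arrow per ->I.
Building A1 -> (A2 -> (A3 -> (A4 -> (A5 -> (A6 -> (A7 -> (A8 -> (A9 -> (A10 -> (A11 -> (A12 -> (A13 -> (A14 -> (A15 -> (A16 -> (A17 -> (A18 -> (A19 -> (A20 -> (A21 -> A16)))))))))))))))))))) therefore takes 21 nested implication introductions.
Total inference nodes = 21

21


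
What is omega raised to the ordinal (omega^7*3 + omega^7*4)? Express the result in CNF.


omega^(omega^7*3 + omega^7*4):
Both terms of the exponent have the same exponent 7, so they merge: omega^7*3 + omega^7*4 = omega^7*(3+4) = omega^7*7.
omega raised to a CNF ordinal is a single CNF term: Result = omega^(omega^7*7)

omega^(omega^7*7)


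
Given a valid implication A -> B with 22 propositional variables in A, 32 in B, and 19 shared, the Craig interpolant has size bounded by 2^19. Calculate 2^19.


Shared atoms = 19
Craig interpolant size bound = 2^19
= 524288

524288


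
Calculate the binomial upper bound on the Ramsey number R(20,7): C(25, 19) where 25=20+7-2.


R(20,7) <= C(20+7-2, 20-1) = C(25, 19)
C(25, 19) = 25! / (19! * 6!)
= 177100

177100


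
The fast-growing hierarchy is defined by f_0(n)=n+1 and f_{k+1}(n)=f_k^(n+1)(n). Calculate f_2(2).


f_2(2) = f_1^3(2)
f_1(m) = 2m + 1.
Iterating: f_1^k(n) = 2^k*(n+1) - 1.
f_2(2) = 2^3*(2+1) - 1 = 8*3 - 1 = 23

23


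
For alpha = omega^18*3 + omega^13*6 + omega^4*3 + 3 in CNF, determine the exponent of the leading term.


CNF: omega^18*3 + omega^13*6 + omega^4*3 + 3
The leading term is omega^18*3, which has exponent 18.

18


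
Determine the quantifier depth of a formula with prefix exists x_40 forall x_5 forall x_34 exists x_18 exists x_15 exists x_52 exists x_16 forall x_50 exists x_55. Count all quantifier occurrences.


Quantifier prefix has 9 quantifier symbols.
Quantifier depth = 9

9


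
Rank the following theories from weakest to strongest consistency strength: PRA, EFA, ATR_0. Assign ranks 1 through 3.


Ordering by consistency strength:
1. EFA
2. PRA
3. ATR_0


PRA=2, EFA=1, ATR_0=3


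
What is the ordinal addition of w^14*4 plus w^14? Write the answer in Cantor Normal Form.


Ordinal addition w^14*4 + w^14:
Both terms have the same exponent 14.
w^e*c + w^e*d = w^e*(c+d).
Result = w^14*(4+1) = w^14*5

w^14*5


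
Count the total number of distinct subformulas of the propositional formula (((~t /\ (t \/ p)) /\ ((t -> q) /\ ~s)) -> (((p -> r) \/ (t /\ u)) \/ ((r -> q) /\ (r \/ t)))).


Formula: (((~t /\ (t \/ p)) /\ ((t -> q) /\ ~s)) -> (((p -> r) \/ (t /\ u)) \/ ((r -> q) /\ (r \/ t))))
Subformulas found:
  1. r
  2. q
  3. u
  4. s
  5. t
  6. p
  7. ~t
  8. ~s
  9. (r -> q)
  10. (r \/ t)
  11. (t -> q)
  12. (p -> r)
  13. (t \/ p)
  14. (t /\ u)
  15. ((t -> q) /\ ~s)
  16. (~t /\ (t \/ p))
  17. ((r -> q) /\ (r \/ t))
  18. ((p -> r) \/ (t /\ u))
  19. ((~t /\ (t \/ p)) /\ ((t -> q) /\ ~s))
  20. (((p -> r) \/ (t /\ u)) \/ ((r -> q) /\ (r \/ t)))
  21. (((~t /\ (t \/ p)) /\ ((t -> q) /\ ~s)) -> (((p -> r) \/ (t /\ u)) \/ ((r -> q) /\ (r \/ t))))
Total distinct subformulas = 21

21


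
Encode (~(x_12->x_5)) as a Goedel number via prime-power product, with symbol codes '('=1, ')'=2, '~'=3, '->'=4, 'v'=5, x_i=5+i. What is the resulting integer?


Formula: (~(x_12->x_5))
Symbol codes: [1, 3, 1, 17, 4, 10, 2, 2]
Primes: [2, 3, 5, 7, 11, 13, 17, 19]
p_1^1 = 2^1 = 2
p_2^3 = 3^3 = 27
p_3^1 = 5^1 = 5
p_4^17 = 7^17 = 232630513987207
p_5^4 = 11^4 = 14641
p_6^10 = 13^10 = 137858491849
p_7^2 = 17^2 = 289
p_8^2 = 19^2 = 361
Product = 13226342136639903805162461664934392290

13226342136639903805162461664934392290


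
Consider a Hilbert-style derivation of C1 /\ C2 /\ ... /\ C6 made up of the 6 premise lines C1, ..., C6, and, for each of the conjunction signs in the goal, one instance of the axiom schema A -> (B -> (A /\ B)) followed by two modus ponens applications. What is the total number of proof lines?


Conjoining 6 premises:
- 6 premise lines
- the goal has 5 conjunction signs; each costs 1 axiom instance + 2 MP = 3 lines: 3 * 5 = 15
Total = 6 + 15 = 21 lines.

21
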